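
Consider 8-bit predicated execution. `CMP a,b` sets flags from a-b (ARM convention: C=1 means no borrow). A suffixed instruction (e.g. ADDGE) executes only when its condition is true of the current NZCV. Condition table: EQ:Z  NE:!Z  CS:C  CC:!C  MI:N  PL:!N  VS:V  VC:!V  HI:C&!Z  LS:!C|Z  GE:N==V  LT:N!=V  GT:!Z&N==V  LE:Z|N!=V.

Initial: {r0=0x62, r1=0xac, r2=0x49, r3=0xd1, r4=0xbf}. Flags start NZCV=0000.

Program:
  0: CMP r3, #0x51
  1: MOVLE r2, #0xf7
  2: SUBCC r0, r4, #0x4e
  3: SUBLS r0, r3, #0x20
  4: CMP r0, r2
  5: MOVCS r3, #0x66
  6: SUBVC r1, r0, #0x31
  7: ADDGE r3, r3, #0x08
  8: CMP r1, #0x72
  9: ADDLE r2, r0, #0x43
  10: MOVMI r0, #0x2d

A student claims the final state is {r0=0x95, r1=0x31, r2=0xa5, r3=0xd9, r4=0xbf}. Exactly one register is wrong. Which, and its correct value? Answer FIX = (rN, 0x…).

FIX = (r0, 0x2d)

[0] flags=1010 → (cmp)
[1] flags=1010 LE?T → r2=0xf7
[2] flags=1010 CC?F → skip
[3] flags=1010 LS?F → skip
[4] flags=0000 → (cmp)
[5] flags=0000 CS?F → skip
[6] flags=0000 VC?T → r1=0x31
[7] flags=0000 GE?T → r3=0xd9
[8] flags=1000 → (cmp)
[9] flags=1000 LE?T → r2=0xa5
[10] flags=1000 MI?T → r0=0x2d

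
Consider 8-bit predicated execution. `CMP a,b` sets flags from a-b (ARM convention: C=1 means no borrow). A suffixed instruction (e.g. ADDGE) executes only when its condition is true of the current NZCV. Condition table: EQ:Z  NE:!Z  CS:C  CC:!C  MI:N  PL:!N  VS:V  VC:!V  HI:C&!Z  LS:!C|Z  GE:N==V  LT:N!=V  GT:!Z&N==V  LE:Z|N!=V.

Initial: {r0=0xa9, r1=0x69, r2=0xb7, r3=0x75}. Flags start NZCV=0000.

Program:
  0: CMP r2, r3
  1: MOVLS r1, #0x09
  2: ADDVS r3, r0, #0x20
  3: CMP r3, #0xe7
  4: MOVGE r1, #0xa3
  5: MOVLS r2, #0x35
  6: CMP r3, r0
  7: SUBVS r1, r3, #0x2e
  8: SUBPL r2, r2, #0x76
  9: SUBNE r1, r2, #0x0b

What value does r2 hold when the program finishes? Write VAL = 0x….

VAL = 0xbf

0: ✓ CMP  NZCV=0011
1: · MOVLS
2: ✓ ADDVS  r3←0xc9
3: ✓ CMP  NZCV=1000
4: · MOVGE
5: ✓ MOVLS  r2←0x35
6: ✓ CMP  NZCV=0010
7: · SUBVS
8: ✓ SUBPL  r2←0xbf
9: ✓ SUBNE  r1←0xb4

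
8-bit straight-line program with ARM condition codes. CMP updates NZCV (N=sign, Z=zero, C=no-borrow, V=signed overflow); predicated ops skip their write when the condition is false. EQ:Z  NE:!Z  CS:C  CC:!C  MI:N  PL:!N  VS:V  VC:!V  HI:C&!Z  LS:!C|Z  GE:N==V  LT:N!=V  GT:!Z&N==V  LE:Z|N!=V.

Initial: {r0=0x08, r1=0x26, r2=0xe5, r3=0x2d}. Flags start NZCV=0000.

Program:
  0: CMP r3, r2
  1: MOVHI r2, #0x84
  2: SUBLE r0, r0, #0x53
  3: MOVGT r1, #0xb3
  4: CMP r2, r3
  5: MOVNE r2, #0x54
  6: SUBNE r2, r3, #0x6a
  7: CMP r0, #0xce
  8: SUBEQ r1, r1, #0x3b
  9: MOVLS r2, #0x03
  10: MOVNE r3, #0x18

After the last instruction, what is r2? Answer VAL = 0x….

VAL = 0x03

0: ✓ CMP  NZCV=0000
1: · MOVHI
2: · SUBLE
3: ✓ MOVGT  r1←0xb3
4: ✓ CMP  NZCV=1010
5: ✓ MOVNE  r2←0x54
6: ✓ SUBNE  r2←0xc3
7: ✓ CMP  NZCV=0000
8: · SUBEQ
9: ✓ MOVLS  r2←0x03
10: ✓ MOVNE  r3←0x18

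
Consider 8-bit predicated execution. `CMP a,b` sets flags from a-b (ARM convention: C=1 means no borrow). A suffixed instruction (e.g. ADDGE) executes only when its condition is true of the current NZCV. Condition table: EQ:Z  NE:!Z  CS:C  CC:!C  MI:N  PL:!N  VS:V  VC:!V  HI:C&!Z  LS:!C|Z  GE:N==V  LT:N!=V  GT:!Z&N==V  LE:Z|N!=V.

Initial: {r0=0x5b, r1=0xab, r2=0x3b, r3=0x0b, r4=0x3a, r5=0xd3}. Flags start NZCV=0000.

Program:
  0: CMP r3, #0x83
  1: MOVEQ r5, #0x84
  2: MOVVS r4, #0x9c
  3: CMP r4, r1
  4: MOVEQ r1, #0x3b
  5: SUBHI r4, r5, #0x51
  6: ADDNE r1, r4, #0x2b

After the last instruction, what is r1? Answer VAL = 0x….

[0] flags=1001 → (cmp)
[1] flags=1001 EQ?F → skip
[2] flags=1001 VS?T → r4=0x9c
[3] flags=1000 → (cmp)
[4] flags=1000 EQ?F → skip
[5] flags=1000 HI?F → skip
[6] flags=1000 NE?T → r1=0xc7

VAL = 0xc7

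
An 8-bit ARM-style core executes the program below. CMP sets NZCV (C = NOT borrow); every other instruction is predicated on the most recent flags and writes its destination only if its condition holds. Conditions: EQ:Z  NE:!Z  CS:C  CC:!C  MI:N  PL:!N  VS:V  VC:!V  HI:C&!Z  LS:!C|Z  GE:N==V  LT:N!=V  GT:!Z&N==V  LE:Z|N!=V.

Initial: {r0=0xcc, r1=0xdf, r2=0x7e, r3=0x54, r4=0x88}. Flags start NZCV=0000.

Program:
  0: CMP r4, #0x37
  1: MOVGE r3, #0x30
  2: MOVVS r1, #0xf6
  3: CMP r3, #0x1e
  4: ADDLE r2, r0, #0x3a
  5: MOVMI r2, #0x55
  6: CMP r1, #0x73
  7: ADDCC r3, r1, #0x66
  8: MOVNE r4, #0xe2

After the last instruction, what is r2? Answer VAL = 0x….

VAL = 0x7e

0: ✓ CMP  NZCV=0011
1: · MOVGE
2: ✓ MOVVS  r1←0xf6
3: ✓ CMP  NZCV=0010
4: · ADDLE
5: · MOVMI
6: ✓ CMP  NZCV=1010
7: · ADDCC
8: ✓ MOVNE  r4←0xe2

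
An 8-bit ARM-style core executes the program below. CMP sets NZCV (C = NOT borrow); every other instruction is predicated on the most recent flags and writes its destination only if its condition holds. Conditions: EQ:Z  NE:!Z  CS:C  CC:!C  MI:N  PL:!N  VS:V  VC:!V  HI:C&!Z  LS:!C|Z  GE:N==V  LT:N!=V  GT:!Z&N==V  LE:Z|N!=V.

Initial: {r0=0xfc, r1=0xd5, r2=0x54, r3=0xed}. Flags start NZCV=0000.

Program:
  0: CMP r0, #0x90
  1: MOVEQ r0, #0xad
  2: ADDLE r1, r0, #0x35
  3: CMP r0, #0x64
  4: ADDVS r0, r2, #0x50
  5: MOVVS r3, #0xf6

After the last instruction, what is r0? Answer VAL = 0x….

[0] flags=0010 → (cmp)
[1] flags=0010 EQ?F → skip
[2] flags=0010 LE?F → skip
[3] flags=1010 → (cmp)
[4] flags=1010 VS?F → skip
[5] flags=1010 VS?F → skip

VAL = 0xfc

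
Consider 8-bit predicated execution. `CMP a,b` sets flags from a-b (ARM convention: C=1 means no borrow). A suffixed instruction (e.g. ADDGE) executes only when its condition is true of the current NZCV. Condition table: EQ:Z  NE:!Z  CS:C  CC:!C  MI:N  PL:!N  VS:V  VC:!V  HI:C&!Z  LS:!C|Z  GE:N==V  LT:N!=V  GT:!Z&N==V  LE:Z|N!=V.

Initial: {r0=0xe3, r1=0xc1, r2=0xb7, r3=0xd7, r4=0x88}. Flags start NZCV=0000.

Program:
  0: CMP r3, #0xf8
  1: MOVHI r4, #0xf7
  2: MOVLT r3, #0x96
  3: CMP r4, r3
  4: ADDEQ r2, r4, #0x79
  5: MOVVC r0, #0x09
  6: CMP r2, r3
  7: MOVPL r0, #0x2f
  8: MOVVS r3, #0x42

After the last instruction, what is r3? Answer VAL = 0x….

VAL = 0x96

0: ✓ CMP  NZCV=1000
1: · MOVHI
2: ✓ MOVLT  r3←0x96
3: ✓ CMP  NZCV=1000
4: · ADDEQ
5: ✓ MOVVC  r0←0x09
6: ✓ CMP  NZCV=0010
7: ✓ MOVPL  r0←0x2f
8: · MOVVS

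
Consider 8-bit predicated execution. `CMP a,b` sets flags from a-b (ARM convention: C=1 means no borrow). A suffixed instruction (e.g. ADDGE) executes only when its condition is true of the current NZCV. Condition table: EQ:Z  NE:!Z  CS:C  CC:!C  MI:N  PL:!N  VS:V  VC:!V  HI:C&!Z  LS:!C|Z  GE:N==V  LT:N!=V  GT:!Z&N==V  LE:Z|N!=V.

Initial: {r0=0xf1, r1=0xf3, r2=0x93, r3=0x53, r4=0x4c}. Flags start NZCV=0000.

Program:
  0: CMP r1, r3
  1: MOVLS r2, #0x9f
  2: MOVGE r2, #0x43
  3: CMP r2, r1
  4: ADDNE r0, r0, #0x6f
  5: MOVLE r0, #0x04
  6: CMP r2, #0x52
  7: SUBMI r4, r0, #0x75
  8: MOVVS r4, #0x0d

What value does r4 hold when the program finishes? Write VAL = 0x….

[0] flags=1010 → (cmp)
[1] flags=1010 LS?F → skip
[2] flags=1010 GE?F → skip
[3] flags=1000 → (cmp)
[4] flags=1000 NE?T → r0=0x60
[5] flags=1000 LE?T → r0=0x04
[6] flags=0011 → (cmp)
[7] flags=0011 MI?F → skip
[8] flags=0011 VS?T → r4=0x0d

VAL = 0x0d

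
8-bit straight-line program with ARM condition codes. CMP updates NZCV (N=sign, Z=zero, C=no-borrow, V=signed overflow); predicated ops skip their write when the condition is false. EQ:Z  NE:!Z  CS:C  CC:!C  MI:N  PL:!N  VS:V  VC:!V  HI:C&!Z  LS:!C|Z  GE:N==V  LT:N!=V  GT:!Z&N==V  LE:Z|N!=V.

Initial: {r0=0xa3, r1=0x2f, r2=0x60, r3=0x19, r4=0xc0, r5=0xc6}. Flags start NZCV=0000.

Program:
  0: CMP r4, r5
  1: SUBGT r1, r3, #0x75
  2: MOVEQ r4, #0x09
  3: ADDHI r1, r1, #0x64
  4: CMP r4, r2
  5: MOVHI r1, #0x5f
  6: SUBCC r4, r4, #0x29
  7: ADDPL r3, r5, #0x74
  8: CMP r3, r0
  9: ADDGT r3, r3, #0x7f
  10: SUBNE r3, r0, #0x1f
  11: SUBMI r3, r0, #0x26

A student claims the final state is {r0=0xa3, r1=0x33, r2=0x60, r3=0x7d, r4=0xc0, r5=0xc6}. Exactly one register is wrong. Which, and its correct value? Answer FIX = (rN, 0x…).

0: ✓ CMP  NZCV=1000
1: · SUBGT
2: · MOVEQ
3: · ADDHI
4: ✓ CMP  NZCV=0011
5: ✓ MOVHI  r1←0x5f
6: · SUBCC
7: ✓ ADDPL  r3←0x3a
8: ✓ CMP  NZCV=1001
9: ✓ ADDGT  r3←0xb9
10: ✓ SUBNE  r3←0x84
11: ✓ SUBMI  r3←0x7d

FIX = (r1, 0x5f)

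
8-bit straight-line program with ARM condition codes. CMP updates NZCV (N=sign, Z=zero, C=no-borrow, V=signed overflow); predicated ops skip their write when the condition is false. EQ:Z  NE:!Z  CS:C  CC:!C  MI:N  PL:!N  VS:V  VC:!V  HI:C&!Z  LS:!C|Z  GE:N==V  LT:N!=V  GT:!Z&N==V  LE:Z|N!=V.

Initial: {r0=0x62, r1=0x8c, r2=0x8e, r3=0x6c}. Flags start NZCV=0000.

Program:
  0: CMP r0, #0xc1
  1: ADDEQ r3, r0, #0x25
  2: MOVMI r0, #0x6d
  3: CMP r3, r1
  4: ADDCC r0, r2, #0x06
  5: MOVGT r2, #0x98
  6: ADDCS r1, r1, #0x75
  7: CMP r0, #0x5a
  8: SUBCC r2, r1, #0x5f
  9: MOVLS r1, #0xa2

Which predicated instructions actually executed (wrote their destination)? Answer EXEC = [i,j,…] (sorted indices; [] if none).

EXEC = [2,4,5]

[0] flags=1001 → (cmp)
[1] flags=1001 EQ?F → skip
[2] flags=1001 MI?T → r0=0x6d
[3] flags=1001 → (cmp)
[4] flags=1001 CC?T → r0=0x94
[5] flags=1001 GT?T → r2=0x98
[6] flags=1001 CS?F → skip
[7] flags=0011 → (cmp)
[8] flags=0011 CC?F → skip
[9] flags=0011 LS?F → skip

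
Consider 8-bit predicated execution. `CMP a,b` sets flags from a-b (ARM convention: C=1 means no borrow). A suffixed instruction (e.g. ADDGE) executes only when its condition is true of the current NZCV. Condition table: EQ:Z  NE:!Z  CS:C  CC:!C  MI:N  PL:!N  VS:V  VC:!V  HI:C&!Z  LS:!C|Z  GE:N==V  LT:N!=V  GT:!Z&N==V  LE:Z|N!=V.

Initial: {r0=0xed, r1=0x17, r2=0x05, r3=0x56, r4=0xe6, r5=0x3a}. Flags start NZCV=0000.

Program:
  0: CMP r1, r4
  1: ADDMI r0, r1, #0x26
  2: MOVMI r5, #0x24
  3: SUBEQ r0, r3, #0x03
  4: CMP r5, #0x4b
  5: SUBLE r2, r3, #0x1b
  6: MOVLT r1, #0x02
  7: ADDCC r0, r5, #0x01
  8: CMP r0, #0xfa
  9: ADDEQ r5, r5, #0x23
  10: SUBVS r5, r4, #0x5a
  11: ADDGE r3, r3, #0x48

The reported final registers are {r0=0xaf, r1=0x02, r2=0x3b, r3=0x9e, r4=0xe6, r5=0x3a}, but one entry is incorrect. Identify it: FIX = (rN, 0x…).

FIX = (r0, 0x3b)

[0] flags=0000 → (cmp)
[1] flags=0000 MI?F → skip
[2] flags=0000 MI?F → skip
[3] flags=0000 EQ?F → skip
[4] flags=1000 → (cmp)
[5] flags=1000 LE?T → r2=0x3b
[6] flags=1000 LT?T → r1=0x02
[7] flags=1000 CC?T → r0=0x3b
[8] flags=0000 → (cmp)
[9] flags=0000 EQ?F → skip
[10] flags=0000 VS?F → skip
[11] flags=0000 GE?T → r3=0x9e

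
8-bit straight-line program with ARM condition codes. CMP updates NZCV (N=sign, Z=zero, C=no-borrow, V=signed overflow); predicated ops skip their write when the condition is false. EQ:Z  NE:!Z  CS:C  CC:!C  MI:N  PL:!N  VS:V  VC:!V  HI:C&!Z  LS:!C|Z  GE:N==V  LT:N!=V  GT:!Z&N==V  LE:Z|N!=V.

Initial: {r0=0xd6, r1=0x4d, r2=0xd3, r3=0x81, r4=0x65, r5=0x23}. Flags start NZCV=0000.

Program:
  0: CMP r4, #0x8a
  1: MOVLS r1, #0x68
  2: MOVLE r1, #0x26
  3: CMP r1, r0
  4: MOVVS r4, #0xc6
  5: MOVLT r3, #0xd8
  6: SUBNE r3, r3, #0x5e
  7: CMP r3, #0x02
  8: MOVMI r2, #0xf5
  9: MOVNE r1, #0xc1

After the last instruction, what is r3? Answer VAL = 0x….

VAL = 0x23

0: ✓ CMP  NZCV=1001
1: ✓ MOVLS  r1←0x68
2: · MOVLE
3: ✓ CMP  NZCV=1001
4: ✓ MOVVS  r4←0xc6
5: · MOVLT
6: ✓ SUBNE  r3←0x23
7: ✓ CMP  NZCV=0010
8: · MOVMI
9: ✓ MOVNE  r1←0xc1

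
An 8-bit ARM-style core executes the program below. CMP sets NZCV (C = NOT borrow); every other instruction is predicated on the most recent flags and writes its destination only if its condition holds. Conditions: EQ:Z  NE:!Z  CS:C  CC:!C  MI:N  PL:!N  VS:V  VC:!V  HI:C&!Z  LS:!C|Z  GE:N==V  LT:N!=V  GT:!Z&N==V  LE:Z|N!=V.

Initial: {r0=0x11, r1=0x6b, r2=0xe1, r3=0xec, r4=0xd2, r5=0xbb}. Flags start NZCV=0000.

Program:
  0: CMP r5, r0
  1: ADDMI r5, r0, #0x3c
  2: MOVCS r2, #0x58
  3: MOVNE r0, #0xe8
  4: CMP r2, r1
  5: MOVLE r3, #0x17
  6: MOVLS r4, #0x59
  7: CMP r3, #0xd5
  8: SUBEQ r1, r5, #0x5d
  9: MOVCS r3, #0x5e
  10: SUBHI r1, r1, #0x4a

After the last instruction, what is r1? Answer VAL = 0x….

VAL = 0x6b

[0] flags=1010 → (cmp)
[1] flags=1010 MI?T → r5=0x4d
[2] flags=1010 CS?T → r2=0x58
[3] flags=1010 NE?T → r0=0xe8
[4] flags=1000 → (cmp)
[5] flags=1000 LE?T → r3=0x17
[6] flags=1000 LS?T → r4=0x59
[7] flags=0000 → (cmp)
[8] flags=0000 EQ?F → skip
[9] flags=0000 CS?F → skip
[10] flags=0000 HI?F → skip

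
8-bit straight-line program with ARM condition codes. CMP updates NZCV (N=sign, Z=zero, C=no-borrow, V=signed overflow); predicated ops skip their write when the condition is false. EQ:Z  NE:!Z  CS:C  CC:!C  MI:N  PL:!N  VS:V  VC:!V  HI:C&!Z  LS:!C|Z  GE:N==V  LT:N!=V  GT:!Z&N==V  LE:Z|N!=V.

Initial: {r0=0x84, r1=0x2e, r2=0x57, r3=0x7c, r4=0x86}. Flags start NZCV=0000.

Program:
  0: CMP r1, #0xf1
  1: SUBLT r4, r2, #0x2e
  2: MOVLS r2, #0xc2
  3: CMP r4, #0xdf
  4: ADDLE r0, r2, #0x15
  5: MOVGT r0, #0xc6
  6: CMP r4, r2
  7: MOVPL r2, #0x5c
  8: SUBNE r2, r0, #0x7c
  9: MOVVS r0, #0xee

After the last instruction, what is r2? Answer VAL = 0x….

VAL = 0x5b

[0] flags=0000 → (cmp)
[1] flags=0000 LT?F → skip
[2] flags=0000 LS?T → r2=0xc2
[3] flags=1000 → (cmp)
[4] flags=1000 LE?T → r0=0xd7
[5] flags=1000 GT?F → skip
[6] flags=1000 → (cmp)
[7] flags=1000 PL?F → skip
[8] flags=1000 NE?T → r2=0x5b
[9] flags=1000 VS?F → skip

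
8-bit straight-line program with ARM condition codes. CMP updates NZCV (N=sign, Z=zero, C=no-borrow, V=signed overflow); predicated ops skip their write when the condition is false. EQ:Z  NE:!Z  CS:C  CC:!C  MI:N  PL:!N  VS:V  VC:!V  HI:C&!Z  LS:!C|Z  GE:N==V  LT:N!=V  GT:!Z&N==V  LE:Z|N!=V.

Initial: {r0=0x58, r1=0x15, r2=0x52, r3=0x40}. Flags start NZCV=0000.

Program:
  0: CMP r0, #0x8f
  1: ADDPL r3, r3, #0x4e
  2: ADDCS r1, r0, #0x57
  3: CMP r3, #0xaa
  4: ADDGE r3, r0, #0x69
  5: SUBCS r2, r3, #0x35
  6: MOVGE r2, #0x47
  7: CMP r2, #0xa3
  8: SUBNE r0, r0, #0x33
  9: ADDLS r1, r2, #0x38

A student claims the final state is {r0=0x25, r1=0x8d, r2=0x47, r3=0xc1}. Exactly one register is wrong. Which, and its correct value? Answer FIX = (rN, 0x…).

FIX = (r1, 0x7f)

[0] flags=1001 → (cmp)
[1] flags=1001 PL?F → skip
[2] flags=1001 CS?F → skip
[3] flags=1001 → (cmp)
[4] flags=1001 GE?T → r3=0xc1
[5] flags=1001 CS?F → skip
[6] flags=1001 GE?T → r2=0x47
[7] flags=1001 → (cmp)
[8] flags=1001 NE?T → r0=0x25
[9] flags=1001 LS?T → r1=0x7f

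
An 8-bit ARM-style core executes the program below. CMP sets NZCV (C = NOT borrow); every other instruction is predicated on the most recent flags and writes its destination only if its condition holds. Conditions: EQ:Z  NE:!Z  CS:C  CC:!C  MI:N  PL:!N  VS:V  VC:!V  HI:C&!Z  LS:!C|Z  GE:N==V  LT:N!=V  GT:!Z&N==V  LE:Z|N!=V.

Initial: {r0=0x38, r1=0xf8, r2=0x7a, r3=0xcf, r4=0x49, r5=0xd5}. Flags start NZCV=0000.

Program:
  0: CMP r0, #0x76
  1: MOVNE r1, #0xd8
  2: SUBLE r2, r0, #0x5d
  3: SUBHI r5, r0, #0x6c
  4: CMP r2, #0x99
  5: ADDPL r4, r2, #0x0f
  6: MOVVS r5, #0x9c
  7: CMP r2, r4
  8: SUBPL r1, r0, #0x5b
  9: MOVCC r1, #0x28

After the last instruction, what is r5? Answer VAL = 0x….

VAL = 0xd5

[0] flags=1000 → (cmp)
[1] flags=1000 NE?T → r1=0xd8
[2] flags=1000 LE?T → r2=0xdb
[3] flags=1000 HI?F → skip
[4] flags=0010 → (cmp)
[5] flags=0010 PL?T → r4=0xea
[6] flags=0010 VS?F → skip
[7] flags=1000 → (cmp)
[8] flags=1000 PL?F → skip
[9] flags=1000 CC?T → r1=0x28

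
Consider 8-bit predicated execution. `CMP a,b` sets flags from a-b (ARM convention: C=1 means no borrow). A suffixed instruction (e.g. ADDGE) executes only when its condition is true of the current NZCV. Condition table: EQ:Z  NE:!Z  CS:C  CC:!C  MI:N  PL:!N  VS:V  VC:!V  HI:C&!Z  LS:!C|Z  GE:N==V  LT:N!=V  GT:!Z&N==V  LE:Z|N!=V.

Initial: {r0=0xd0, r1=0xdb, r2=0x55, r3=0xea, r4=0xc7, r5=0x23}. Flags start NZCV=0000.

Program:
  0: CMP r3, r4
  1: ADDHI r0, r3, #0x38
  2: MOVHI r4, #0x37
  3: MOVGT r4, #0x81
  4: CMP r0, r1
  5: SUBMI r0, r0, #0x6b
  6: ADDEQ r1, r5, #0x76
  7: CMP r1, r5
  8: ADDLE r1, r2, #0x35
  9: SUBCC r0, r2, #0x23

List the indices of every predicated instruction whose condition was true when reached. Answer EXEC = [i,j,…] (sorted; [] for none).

[0] flags=0010 → (cmp)
[1] flags=0010 HI?T → r0=0x22
[2] flags=0010 HI?T → r4=0x37
[3] flags=0010 GT?T → r4=0x81
[4] flags=0000 → (cmp)
[5] flags=0000 MI?F → skip
[6] flags=0000 EQ?F → skip
[7] flags=1010 → (cmp)
[8] flags=1010 LE?T → r1=0x8a
[9] flags=1010 CC?F → skip

EXEC = [1,2,3,8]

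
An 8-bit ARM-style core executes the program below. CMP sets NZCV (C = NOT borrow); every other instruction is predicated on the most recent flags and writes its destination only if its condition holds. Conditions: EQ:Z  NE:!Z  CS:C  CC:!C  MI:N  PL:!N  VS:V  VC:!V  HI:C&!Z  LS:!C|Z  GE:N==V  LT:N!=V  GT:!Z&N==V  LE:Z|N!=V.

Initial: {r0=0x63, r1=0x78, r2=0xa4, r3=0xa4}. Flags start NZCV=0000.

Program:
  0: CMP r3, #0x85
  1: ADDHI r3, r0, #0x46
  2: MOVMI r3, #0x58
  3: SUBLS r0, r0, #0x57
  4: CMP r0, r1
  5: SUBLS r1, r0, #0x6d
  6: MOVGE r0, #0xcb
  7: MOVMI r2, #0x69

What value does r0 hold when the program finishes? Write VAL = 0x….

[0] flags=0010 → (cmp)
[1] flags=0010 HI?T → r3=0xa9
[2] flags=0010 MI?F → skip
[3] flags=0010 LS?F → skip
[4] flags=1000 → (cmp)
[5] flags=1000 LS?T → r1=0xf6
[6] flags=1000 GE?F → skip
[7] flags=1000 MI?T → r2=0x69

VAL = 0x63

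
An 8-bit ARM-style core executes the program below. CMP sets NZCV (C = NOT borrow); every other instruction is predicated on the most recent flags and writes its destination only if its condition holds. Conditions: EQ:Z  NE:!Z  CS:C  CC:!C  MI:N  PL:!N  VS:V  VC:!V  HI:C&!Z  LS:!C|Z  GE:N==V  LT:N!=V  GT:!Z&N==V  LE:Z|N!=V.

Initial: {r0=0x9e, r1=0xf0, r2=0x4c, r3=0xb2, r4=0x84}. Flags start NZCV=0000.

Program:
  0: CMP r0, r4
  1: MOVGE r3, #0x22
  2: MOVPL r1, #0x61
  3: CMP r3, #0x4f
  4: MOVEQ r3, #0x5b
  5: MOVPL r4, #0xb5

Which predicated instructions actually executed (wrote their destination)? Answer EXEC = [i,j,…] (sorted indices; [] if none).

[0] flags=0010 → (cmp)
[1] flags=0010 GE?T → r3=0x22
[2] flags=0010 PL?T → r1=0x61
[3] flags=1000 → (cmp)
[4] flags=1000 EQ?F → skip
[5] flags=1000 PL?F → skip

EXEC = [1,2]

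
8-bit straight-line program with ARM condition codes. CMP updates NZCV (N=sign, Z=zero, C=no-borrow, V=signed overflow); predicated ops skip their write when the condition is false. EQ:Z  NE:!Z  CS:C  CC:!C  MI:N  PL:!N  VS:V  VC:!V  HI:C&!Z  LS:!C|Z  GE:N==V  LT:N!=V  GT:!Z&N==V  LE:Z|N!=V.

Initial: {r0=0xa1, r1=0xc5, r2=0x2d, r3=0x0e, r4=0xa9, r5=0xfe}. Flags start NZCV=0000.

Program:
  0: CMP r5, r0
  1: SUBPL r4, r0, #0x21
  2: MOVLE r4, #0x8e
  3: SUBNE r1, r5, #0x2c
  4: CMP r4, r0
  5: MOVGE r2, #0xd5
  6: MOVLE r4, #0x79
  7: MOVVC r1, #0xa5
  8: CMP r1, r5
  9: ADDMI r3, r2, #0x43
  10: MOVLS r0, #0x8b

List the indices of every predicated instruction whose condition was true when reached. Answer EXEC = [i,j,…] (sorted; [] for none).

EXEC = [1,3,6,7,9,10]

0: ✓ CMP  NZCV=0010
1: ✓ SUBPL  r4←0x80
2: · MOVLE
3: ✓ SUBNE  r1←0xd2
4: ✓ CMP  NZCV=1000
5: · MOVGE
6: ✓ MOVLE  r4←0x79
7: ✓ MOVVC  r1←0xa5
8: ✓ CMP  NZCV=1000
9: ✓ ADDMI  r3←0x70
10: ✓ MOVLS  r0←0x8b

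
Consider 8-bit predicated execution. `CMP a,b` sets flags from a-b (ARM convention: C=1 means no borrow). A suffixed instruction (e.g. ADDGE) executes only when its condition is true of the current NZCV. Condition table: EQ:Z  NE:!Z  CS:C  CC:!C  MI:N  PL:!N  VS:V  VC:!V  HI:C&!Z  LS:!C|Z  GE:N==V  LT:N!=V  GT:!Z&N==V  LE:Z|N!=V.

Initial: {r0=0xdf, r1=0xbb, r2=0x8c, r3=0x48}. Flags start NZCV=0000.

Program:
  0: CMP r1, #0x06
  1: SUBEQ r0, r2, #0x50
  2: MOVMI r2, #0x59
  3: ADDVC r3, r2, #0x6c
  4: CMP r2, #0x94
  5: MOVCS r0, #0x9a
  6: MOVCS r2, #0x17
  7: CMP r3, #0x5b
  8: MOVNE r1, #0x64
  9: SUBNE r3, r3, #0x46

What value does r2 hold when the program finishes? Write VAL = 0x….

VAL = 0x59

[0] flags=1010 → (cmp)
[1] flags=1010 EQ?F → skip
[2] flags=1010 MI?T → r2=0x59
[3] flags=1010 VC?T → r3=0xc5
[4] flags=1001 → (cmp)
[5] flags=1001 CS?F → skip
[6] flags=1001 CS?F → skip
[7] flags=0011 → (cmp)
[8] flags=0011 NE?T → r1=0x64
[9] flags=0011 NE?T → r3=0x7f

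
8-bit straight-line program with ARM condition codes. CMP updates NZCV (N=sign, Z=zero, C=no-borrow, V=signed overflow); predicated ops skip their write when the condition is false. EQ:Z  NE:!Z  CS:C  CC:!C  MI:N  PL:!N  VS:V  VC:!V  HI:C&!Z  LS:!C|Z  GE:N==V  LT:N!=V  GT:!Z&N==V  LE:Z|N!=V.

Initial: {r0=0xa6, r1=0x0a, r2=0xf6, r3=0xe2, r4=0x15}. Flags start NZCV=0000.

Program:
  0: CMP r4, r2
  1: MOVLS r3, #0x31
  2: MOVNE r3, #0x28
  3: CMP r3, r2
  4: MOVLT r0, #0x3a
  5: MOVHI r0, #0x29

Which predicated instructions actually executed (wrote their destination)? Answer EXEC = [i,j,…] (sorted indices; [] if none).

EXEC = [1,2]

0: ✓ CMP  NZCV=0000
1: ✓ MOVLS  r3←0x31
2: ✓ MOVNE  r3←0x28
3: ✓ CMP  NZCV=0000
4: · MOVLT
5: · MOVHI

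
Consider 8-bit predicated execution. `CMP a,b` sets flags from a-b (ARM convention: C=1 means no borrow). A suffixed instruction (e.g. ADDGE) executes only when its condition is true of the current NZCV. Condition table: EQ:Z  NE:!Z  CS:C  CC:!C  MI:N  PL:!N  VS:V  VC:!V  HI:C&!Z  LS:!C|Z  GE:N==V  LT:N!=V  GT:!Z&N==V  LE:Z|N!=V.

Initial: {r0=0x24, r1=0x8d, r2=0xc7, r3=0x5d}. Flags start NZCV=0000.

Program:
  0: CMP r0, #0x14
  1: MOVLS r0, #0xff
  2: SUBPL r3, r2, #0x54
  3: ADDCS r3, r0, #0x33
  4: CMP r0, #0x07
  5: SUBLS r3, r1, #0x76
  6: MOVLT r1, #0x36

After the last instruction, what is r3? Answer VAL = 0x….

VAL = 0x57

0: ✓ CMP  NZCV=0010
1: · MOVLS
2: ✓ SUBPL  r3←0x73
3: ✓ ADDCS  r3←0x57
4: ✓ CMP  NZCV=0010
5: · SUBLS
6: · MOVLT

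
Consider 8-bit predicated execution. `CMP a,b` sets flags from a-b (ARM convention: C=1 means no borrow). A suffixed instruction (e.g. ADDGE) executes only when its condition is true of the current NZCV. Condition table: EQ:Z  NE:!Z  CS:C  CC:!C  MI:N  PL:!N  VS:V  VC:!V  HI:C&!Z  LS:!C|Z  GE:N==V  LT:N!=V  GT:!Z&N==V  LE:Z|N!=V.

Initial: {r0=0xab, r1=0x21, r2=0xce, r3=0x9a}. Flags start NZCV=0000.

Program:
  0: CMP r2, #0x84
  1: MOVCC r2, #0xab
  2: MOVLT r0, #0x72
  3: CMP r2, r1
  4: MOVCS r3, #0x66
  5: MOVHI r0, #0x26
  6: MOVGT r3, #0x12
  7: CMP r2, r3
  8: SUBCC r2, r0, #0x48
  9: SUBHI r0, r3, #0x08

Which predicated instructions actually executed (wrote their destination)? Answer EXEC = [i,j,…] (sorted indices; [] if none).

EXEC = [4,5,9]

[0] flags=0010 → (cmp)
[1] flags=0010 CC?F → skip
[2] flags=0010 LT?F → skip
[3] flags=1010 → (cmp)
[4] flags=1010 CS?T → r3=0x66
[5] flags=1010 HI?T → r0=0x26
[6] flags=1010 GT?F → skip
[7] flags=0011 → (cmp)
[8] flags=0011 CC?F → skip
[9] flags=0011 HI?T → r0=0x5e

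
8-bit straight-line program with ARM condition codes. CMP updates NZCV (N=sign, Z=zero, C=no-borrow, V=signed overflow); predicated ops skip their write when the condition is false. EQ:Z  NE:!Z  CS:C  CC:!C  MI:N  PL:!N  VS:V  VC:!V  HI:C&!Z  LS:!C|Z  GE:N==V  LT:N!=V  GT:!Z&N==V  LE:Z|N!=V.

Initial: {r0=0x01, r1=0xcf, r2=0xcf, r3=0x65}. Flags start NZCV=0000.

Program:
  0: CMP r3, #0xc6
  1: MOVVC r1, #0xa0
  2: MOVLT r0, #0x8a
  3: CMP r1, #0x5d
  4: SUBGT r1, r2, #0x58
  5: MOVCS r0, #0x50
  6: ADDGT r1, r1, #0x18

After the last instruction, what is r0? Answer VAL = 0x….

[0] flags=1001 → (cmp)
[1] flags=1001 VC?F → skip
[2] flags=1001 LT?F → skip
[3] flags=0011 → (cmp)
[4] flags=0011 GT?F → skip
[5] flags=0011 CS?T → r0=0x50
[6] flags=0011 GT?F → skip

VAL = 0x50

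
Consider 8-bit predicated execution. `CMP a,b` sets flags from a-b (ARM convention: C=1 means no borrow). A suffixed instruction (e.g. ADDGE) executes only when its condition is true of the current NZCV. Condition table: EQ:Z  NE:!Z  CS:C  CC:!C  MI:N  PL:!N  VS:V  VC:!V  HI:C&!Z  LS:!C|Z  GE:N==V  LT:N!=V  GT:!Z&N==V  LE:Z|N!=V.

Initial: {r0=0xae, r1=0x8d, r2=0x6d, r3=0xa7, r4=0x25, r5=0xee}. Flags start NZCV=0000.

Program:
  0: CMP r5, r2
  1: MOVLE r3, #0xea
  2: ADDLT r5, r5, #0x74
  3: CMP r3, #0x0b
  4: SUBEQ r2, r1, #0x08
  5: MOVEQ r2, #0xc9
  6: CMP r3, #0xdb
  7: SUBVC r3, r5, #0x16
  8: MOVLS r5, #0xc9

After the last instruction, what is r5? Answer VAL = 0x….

[0] flags=1010 → (cmp)
[1] flags=1010 LE?T → r3=0xea
[2] flags=1010 LT?T → r5=0x62
[3] flags=1010 → (cmp)
[4] flags=1010 EQ?F → skip
[5] flags=1010 EQ?F → skip
[6] flags=0010 → (cmp)
[7] flags=0010 VC?T → r3=0x4c
[8] flags=0010 LS?F → skip

VAL = 0x62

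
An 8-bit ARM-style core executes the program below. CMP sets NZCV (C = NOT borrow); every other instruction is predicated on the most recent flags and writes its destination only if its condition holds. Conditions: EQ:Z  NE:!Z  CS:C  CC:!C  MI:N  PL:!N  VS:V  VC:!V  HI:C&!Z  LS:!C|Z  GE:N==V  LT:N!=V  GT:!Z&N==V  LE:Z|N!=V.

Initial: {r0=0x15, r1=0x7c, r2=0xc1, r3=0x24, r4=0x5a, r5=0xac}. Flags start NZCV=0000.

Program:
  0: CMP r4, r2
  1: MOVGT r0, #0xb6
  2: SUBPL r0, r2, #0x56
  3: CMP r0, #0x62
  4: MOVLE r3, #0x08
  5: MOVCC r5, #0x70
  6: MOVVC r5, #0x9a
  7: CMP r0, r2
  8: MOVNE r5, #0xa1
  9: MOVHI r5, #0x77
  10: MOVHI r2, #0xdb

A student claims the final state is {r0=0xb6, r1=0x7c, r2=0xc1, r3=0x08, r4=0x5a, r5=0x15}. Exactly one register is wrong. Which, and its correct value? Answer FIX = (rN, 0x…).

FIX = (r5, 0xa1)

0: ✓ CMP  NZCV=1001
1: ✓ MOVGT  r0←0xb6
2: · SUBPL
3: ✓ CMP  NZCV=0011
4: ✓ MOVLE  r3←0x08
5: · MOVCC
6: · MOVVC
7: ✓ CMP  NZCV=1000
8: ✓ MOVNE  r5←0xa1
9: · MOVHI
10: · MOVHI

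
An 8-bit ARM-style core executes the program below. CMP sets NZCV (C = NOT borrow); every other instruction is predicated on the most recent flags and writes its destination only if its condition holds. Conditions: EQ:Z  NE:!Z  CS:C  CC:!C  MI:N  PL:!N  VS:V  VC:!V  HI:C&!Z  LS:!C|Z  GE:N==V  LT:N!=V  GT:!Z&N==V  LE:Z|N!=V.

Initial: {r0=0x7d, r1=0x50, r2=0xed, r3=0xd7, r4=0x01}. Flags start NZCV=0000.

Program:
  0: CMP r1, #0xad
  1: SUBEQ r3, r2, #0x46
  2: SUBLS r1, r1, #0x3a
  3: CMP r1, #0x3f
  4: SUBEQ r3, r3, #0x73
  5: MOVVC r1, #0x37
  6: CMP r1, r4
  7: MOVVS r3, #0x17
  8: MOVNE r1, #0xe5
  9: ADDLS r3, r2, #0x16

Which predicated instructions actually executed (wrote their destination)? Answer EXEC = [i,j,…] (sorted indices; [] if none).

EXEC = [2,5,8]

[0] flags=1001 → (cmp)
[1] flags=1001 EQ?F → skip
[2] flags=1001 LS?T → r1=0x16
[3] flags=1000 → (cmp)
[4] flags=1000 EQ?F → skip
[5] flags=1000 VC?T → r1=0x37
[6] flags=0010 → (cmp)
[7] flags=0010 VS?F → skip
[8] flags=0010 NE?T → r1=0xe5
[9] flags=0010 LS?F → skip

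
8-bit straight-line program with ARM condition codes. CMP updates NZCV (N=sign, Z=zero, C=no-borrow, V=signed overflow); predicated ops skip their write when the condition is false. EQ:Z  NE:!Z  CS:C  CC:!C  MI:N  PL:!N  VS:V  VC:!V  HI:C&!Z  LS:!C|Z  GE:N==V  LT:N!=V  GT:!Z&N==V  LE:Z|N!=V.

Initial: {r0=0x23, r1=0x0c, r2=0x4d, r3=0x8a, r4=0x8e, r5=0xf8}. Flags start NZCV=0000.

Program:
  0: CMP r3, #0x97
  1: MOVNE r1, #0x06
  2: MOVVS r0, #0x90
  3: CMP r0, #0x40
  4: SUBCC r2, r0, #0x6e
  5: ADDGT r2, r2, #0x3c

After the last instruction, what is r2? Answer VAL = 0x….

VAL = 0xb5

[0] flags=1000 → (cmp)
[1] flags=1000 NE?T → r1=0x06
[2] flags=1000 VS?F → skip
[3] flags=1000 → (cmp)
[4] flags=1000 CC?T → r2=0xb5
[5] flags=1000 GT?F → skip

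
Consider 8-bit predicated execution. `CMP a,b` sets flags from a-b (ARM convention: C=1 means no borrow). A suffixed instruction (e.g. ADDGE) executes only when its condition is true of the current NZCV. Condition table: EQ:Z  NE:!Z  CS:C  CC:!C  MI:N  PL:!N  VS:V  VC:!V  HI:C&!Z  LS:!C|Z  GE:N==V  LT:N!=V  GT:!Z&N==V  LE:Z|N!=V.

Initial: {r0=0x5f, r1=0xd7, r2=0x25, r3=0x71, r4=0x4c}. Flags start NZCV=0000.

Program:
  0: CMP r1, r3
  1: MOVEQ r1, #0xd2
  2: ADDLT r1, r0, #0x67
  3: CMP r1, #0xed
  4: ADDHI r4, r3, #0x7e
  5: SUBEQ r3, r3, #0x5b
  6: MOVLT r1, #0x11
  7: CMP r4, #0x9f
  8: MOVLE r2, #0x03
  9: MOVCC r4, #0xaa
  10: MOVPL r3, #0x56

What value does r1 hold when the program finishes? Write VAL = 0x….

0: ✓ CMP  NZCV=0011
1: · MOVEQ
2: ✓ ADDLT  r1←0xc6
3: ✓ CMP  NZCV=1000
4: · ADDHI
5: · SUBEQ
6: ✓ MOVLT  r1←0x11
7: ✓ CMP  NZCV=1001
8: · MOVLE
9: ✓ MOVCC  r4←0xaa
10: · MOVPL

VAL = 0x11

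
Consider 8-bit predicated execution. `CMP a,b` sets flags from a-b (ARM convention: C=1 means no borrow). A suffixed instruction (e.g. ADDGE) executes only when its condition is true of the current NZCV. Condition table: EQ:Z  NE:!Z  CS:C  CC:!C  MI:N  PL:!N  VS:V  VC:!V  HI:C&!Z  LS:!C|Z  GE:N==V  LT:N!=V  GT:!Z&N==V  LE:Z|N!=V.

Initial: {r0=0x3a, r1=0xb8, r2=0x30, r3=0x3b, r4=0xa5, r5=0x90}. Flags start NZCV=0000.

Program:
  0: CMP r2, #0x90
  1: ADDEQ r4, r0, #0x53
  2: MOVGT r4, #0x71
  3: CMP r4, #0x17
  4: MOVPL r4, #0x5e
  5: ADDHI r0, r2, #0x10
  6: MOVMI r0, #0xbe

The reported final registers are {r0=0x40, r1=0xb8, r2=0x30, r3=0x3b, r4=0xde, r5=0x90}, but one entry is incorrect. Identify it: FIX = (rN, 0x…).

FIX = (r4, 0x5e)

[0] flags=1001 → (cmp)
[1] flags=1001 EQ?F → skip
[2] flags=1001 GT?T → r4=0x71
[3] flags=0010 → (cmp)
[4] flags=0010 PL?T → r4=0x5e
[5] flags=0010 HI?T → r0=0x40
[6] flags=0010 MI?F → skip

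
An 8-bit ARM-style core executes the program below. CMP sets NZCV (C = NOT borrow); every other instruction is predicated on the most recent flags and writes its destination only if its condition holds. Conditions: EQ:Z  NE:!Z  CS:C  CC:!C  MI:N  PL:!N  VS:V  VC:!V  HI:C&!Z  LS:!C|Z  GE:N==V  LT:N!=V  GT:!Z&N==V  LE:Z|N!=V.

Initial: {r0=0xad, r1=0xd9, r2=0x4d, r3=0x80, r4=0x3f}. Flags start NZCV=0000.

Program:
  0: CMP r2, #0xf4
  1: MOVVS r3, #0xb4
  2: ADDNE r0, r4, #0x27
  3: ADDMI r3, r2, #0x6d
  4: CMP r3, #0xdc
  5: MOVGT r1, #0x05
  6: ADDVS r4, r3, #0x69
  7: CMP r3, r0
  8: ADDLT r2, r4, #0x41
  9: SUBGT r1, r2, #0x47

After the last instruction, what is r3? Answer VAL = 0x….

VAL = 0x80

[0] flags=0000 → (cmp)
[1] flags=0000 VS?F → skip
[2] flags=0000 NE?T → r0=0x66
[3] flags=0000 MI?F → skip
[4] flags=1000 → (cmp)
[5] flags=1000 GT?F → skip
[6] flags=1000 VS?F → skip
[7] flags=0011 → (cmp)
[8] flags=0011 LT?T → r2=0x80
[9] flags=0011 GT?F → skip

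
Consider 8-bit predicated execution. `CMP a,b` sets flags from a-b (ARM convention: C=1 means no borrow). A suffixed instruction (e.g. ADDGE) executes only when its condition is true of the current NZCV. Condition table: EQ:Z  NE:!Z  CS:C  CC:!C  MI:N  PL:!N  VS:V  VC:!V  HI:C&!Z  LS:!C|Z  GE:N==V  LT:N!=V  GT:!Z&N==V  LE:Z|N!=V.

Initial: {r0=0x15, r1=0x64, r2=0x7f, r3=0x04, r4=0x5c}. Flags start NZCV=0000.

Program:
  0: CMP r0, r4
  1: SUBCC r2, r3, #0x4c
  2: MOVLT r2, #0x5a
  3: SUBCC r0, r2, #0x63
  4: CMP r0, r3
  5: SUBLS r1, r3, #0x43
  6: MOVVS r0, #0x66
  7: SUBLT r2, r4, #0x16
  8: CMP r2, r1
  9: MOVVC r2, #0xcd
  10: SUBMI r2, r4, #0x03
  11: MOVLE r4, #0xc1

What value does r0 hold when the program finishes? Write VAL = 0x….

[0] flags=1000 → (cmp)
[1] flags=1000 CC?T → r2=0xb8
[2] flags=1000 LT?T → r2=0x5a
[3] flags=1000 CC?T → r0=0xf7
[4] flags=1010 → (cmp)
[5] flags=1010 LS?F → skip
[6] flags=1010 VS?F → skip
[7] flags=1010 LT?T → r2=0x46
[8] flags=1000 → (cmp)
[9] flags=1000 VC?T → r2=0xcd
[10] flags=1000 MI?T → r2=0x59
[11] flags=1000 LE?T → r4=0xc1

VAL = 0xf7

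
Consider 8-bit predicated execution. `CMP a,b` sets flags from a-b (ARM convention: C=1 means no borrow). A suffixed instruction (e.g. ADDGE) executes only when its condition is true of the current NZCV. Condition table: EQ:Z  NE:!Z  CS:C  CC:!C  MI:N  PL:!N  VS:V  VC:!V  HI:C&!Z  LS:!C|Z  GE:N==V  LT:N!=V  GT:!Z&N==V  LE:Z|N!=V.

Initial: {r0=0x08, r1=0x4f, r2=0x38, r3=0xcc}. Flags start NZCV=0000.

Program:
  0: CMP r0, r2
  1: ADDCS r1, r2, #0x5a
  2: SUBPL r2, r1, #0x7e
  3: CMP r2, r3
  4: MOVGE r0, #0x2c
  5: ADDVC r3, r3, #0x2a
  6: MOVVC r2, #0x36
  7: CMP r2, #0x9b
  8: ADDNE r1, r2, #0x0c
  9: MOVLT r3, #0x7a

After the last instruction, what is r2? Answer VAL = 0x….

VAL = 0x36

0: ✓ CMP  NZCV=1000
1: · ADDCS
2: · SUBPL
3: ✓ CMP  NZCV=0000
4: ✓ MOVGE  r0←0x2c
5: ✓ ADDVC  r3←0xf6
6: ✓ MOVVC  r2←0x36
7: ✓ CMP  NZCV=1001
8: ✓ ADDNE  r1←0x42
9: · MOVLT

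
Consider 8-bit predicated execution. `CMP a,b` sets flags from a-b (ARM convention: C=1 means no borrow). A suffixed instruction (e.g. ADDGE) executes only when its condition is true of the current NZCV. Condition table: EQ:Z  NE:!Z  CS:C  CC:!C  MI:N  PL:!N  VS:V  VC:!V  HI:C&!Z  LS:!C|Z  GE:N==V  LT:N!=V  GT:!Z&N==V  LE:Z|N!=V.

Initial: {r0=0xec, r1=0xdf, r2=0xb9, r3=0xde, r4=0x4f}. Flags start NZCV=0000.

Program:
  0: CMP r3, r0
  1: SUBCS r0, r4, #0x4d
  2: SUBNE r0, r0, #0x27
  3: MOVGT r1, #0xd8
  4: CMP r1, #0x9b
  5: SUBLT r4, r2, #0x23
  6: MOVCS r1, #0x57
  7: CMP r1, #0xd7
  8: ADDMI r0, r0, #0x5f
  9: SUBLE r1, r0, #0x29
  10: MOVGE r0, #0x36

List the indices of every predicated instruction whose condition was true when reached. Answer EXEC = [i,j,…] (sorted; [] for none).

[0] flags=1000 → (cmp)
[1] flags=1000 CS?F → skip
[2] flags=1000 NE?T → r0=0xc5
[3] flags=1000 GT?F → skip
[4] flags=0010 → (cmp)
[5] flags=0010 LT?F → skip
[6] flags=0010 CS?T → r1=0x57
[7] flags=1001 → (cmp)
[8] flags=1001 MI?T → r0=0x24
[9] flags=1001 LE?F → skip
[10] flags=1001 GE?T → r0=0x36

EXEC = [2,6,8,10]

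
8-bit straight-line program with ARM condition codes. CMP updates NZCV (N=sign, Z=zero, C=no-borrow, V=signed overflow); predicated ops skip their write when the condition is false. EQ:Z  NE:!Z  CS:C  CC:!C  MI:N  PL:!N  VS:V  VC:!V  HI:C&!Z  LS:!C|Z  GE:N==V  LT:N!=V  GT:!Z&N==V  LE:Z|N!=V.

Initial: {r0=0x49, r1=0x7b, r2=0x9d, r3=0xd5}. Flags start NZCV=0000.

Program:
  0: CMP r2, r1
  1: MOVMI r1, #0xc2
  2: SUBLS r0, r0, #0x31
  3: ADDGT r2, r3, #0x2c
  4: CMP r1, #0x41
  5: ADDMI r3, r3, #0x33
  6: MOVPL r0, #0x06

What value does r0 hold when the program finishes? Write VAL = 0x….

VAL = 0x06

0: ✓ CMP  NZCV=0011
1: · MOVMI
2: · SUBLS
3: · ADDGT
4: ✓ CMP  NZCV=0010
5: · ADDMI
6: ✓ MOVPL  r0←0x06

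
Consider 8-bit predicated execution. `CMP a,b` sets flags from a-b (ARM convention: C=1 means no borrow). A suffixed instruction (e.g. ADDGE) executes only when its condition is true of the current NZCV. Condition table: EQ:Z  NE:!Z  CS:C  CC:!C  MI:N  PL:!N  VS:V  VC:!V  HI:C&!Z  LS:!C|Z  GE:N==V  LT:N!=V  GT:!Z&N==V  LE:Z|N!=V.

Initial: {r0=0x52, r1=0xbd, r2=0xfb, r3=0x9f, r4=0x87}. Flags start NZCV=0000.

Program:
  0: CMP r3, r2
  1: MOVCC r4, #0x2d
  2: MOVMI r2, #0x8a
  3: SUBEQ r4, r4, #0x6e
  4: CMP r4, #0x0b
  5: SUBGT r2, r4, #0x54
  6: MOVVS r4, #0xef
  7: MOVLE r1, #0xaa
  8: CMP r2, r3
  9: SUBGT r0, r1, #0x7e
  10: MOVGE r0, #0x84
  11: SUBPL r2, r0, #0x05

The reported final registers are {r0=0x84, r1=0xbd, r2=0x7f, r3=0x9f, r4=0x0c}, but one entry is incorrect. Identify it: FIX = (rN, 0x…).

FIX = (r4, 0x2d)

[0] flags=1000 → (cmp)
[1] flags=1000 CC?T → r4=0x2d
[2] flags=1000 MI?T → r2=0x8a
[3] flags=1000 EQ?F → skip
[4] flags=0010 → (cmp)
[5] flags=0010 GT?T → r2=0xd9
[6] flags=0010 VS?F → skip
[7] flags=0010 LE?F → skip
[8] flags=0010 → (cmp)
[9] flags=0010 GT?T → r0=0x3f
[10] flags=0010 GE?T → r0=0x84
[11] flags=0010 PL?T → r2=0x7f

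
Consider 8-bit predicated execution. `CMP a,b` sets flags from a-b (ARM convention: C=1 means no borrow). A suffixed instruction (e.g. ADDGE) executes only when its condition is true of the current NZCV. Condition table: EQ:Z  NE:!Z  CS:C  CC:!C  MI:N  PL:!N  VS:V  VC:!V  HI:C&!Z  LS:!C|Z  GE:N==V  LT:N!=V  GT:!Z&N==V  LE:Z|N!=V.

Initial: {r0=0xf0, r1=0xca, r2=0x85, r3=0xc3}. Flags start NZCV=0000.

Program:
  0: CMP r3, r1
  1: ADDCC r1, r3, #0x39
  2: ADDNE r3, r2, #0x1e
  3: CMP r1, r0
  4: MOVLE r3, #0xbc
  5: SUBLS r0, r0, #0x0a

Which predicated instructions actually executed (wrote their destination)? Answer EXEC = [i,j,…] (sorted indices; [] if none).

0: ✓ CMP  NZCV=1000
1: ✓ ADDCC  r1←0xfc
2: ✓ ADDNE  r3←0xa3
3: ✓ CMP  NZCV=0010
4: · MOVLE
5: · SUBLS

EXEC = [1,2]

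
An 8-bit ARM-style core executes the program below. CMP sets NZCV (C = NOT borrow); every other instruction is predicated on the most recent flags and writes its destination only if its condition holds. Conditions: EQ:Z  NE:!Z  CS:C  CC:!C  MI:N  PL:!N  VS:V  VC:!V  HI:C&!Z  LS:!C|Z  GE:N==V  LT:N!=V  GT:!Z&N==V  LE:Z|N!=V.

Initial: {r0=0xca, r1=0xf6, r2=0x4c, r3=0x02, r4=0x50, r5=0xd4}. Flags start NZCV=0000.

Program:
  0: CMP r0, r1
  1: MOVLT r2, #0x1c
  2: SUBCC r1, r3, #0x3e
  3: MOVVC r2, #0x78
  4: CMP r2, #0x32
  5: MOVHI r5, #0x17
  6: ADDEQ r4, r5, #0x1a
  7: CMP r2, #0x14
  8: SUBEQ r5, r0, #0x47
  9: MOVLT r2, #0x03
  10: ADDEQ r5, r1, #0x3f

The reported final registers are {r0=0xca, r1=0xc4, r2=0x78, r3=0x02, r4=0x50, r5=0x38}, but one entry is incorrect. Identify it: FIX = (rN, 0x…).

0: ✓ CMP  NZCV=1000
1: ✓ MOVLT  r2←0x1c
2: ✓ SUBCC  r1←0xc4
3: ✓ MOVVC  r2←0x78
4: ✓ CMP  NZCV=0010
5: ✓ MOVHI  r5←0x17
6: · ADDEQ
7: ✓ CMP  NZCV=0010
8: · SUBEQ
9: · MOVLT
10: · ADDEQ

FIX = (r5, 0x17)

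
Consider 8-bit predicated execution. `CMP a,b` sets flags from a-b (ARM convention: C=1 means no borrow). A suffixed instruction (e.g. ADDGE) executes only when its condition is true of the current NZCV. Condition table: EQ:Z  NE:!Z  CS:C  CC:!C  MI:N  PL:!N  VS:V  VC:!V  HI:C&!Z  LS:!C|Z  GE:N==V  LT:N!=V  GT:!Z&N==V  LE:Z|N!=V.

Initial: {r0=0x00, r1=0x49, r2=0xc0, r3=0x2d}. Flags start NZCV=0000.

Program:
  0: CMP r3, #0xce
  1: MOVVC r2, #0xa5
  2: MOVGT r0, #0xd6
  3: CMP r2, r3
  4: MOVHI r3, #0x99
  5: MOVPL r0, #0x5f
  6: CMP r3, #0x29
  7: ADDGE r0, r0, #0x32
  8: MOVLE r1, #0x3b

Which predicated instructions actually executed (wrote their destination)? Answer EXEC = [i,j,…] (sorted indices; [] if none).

[0] flags=0000 → (cmp)
[1] flags=0000 VC?T → r2=0xa5
[2] flags=0000 GT?T → r0=0xd6
[3] flags=0011 → (cmp)
[4] flags=0011 HI?T → r3=0x99
[5] flags=0011 PL?T → r0=0x5f
[6] flags=0011 → (cmp)
[7] flags=0011 GE?F → skip
[8] flags=0011 LE?T → r1=0x3b

EXEC = [1,2,4,5,8]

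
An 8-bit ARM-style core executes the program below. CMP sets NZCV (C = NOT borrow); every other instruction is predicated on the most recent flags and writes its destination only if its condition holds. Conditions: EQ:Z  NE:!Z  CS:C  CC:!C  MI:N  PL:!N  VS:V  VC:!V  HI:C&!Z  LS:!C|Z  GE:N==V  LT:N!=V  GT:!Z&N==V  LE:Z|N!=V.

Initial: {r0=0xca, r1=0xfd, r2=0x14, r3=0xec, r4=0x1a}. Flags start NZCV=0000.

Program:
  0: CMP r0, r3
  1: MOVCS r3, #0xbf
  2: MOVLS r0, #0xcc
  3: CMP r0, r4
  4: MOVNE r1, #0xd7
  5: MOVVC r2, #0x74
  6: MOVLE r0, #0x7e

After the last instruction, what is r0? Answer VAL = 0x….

VAL = 0x7e

0: ✓ CMP  NZCV=1000
1: · MOVCS
2: ✓ MOVLS  r0←0xcc
3: ✓ CMP  NZCV=1010
4: ✓ MOVNE  r1←0xd7
5: ✓ MOVVC  r2←0x74
6: ✓ MOVLE  r0←0x7e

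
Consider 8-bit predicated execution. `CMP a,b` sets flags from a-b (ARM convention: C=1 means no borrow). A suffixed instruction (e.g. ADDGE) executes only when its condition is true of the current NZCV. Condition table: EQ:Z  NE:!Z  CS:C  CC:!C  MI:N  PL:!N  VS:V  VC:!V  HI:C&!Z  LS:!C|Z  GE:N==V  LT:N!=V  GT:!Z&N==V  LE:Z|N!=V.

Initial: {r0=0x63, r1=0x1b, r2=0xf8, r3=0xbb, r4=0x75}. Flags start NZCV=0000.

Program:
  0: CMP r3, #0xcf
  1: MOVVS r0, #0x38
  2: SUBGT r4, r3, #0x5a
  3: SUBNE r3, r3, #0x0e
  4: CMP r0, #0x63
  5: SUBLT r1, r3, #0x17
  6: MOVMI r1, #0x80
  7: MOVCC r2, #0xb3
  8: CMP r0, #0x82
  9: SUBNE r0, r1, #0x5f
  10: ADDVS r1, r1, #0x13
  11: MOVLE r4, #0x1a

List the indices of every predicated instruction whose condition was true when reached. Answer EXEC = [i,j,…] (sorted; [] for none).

0: ✓ CMP  NZCV=1000
1: · MOVVS
2: · SUBGT
3: ✓ SUBNE  r3←0xad
4: ✓ CMP  NZCV=0110
5: · SUBLT
6: · MOVMI
7: · MOVCC
8: ✓ CMP  NZCV=1001
9: ✓ SUBNE  r0←0xbc
10: ✓ ADDVS  r1←0x2e
11: · MOVLE

EXEC = [3,9,10]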